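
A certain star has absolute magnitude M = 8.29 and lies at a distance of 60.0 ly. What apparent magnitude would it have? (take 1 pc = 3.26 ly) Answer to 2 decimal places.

m ≈ 9.61

d = 60.0 ly / 3.26 = 18.40 pc
m = M + 5 log₁₀ d − 5 = 8.29 + 5·1.2649 − 5 = 9.615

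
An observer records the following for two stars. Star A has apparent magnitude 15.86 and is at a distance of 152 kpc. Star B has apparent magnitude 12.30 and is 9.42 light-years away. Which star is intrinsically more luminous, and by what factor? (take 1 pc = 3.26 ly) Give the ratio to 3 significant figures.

Star A is more luminous, by a factor of 1.04×10^8.

Star A: d = 152 kpc = 152000 pc
Star A: M = m − 5 log₁₀ d + 5 = 15.86 − 5·5.1818 + 5 = -5.049
Star B: d = 9.42 ly / 3.26 = 2.890 pc
Star B: M = m − 5 log₁₀ d + 5 = 12.30 − 5·0.4608 + 5 = 14.996
ΔM = M_A − M_B = -5.049 − (14.996) = -20.045; smaller M is more luminous → Star A.
L ratio = 10^(0.4 |ΔM|) = 10^8.018 = 1.042×10^8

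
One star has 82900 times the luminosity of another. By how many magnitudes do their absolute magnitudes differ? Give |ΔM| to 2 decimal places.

|ΔM| ≈ 12.30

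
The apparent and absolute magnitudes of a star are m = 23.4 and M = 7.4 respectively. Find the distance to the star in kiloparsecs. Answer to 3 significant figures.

d ≈ 15.8 kpc

μ = m − M = 16.000
m − M = 5 log₁₀ d − 5
log₁₀ d = (m − M)/5 + 1 = 4.2000
d = 10^4.2000 = 15850 pc
= 15.85 kpc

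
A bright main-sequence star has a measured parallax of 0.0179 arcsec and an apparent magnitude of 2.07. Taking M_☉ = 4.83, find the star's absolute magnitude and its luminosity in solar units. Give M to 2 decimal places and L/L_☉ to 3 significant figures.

M ≈ -1.67; L/L_☉ ≈ 397

d = 1/p = 1/0.0179″ = 55.87 pc
M = m − 5 log₁₀ d + 5 = 2.07 − 5·1.7471 + 5 = -1.666
M − M_☉ = -1.666 − 4.83 = -6.496
L/L_☉ = 10^(−0.4 × -6.496) = 396.5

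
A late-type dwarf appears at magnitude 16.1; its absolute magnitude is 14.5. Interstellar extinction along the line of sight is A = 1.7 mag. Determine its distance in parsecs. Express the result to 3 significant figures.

m − M = 5 log₁₀(d/10 pc) + A  ⇒  16.1 − (14.5) − 1.7 = 5 log₁₀(d/10)
-0.100 = 5 log₁₀(d/10)
log₁₀ d = (m − M − A)/5 + 1 = 0.9800
d = 10^0.9800 = 9.550 pc

d ≈ 9.55 pc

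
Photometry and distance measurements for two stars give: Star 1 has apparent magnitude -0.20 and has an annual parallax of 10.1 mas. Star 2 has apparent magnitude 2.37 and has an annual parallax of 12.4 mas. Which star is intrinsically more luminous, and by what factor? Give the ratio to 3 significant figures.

Star 1 is more luminous, by a factor of 16.1.

Star 1: p = 10.1 mas = 0.0101″ → d = 1/p = 99.01 pc
Star 1: M = m − 5 log₁₀ d + 5 = -0.20 − 5·1.9957 + 5 = -5.178
Star 2: p = 12.4 mas = 0.0124″ → d = 1/p = 80.65 pc
Star 2: M = m − 5 log₁₀ d + 5 = 2.37 − 5·1.9066 + 5 = -2.163
ΔM = M_1 − M_2 = -5.178 − (-2.163) = -3.016; smaller M is more luminous → Star 1.
L ratio = 10^(0.4 |ΔM|) = 10^1.206 = 16.08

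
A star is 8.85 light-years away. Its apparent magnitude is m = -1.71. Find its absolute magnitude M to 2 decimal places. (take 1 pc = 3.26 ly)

M ≈ 1.12

d = 8.85 ly / 3.26 = 2.715 pc
5 log₁₀(d/10 pc) = 5 log₁₀(2.715) − 5 = -2.831
M = m − 5 log₁₀(d/10) = -1.71 + 2.831 = 1.121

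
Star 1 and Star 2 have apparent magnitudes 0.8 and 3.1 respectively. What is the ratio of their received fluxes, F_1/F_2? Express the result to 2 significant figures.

Magnitude difference = -2.3
Flux ratio = 10^(−0.4 Δm) = 10^(−0.4 × -2.3) = 10^0.920 = 8.318

F_1/F_2 ≈ 8.3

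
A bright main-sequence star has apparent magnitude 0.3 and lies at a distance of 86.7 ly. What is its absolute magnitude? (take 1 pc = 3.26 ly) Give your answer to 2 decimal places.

d = 86.7 ly / 3.26 = 26.60 pc
5 log₁₀(d/10 pc) = 5 log₁₀(26.60) − 5 = 2.124
M = m − 5 log₁₀(d/10) = 0.3 − 2.124 = -1.824

M ≈ -1.82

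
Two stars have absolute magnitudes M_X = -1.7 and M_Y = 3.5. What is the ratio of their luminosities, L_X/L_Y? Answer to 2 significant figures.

L_X/L_Y ≈ 120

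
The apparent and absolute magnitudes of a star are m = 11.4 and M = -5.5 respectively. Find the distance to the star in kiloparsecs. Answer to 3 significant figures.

d ≈ 24.0 kpc

μ = m − M = 16.900
m − M = 5 log₁₀ d − 5
log₁₀ d = (m − M)/5 + 1 = 4.3800
d = 10^4.3800 = 23990 pc
= 23.99 kpc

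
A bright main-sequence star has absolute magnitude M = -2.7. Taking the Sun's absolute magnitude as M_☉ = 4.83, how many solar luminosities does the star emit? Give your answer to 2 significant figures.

M − M_☉ = -2.7 − 4.83 = -7.530
L/L_☉ = 10^(−0.4 (M − M_☉)) = 10^3.012 = 1028

L/L_☉ ≈ 1000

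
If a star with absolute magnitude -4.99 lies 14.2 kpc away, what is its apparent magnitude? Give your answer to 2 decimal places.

m ≈ 10.77

d = 14.2 kpc = 14200 pc
m = M + 5 log₁₀ d − 5 = -4.99 + 5·4.1523 − 5 = 10.771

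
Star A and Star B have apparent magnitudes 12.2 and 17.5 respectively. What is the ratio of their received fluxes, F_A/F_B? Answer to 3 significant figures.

Δm = 12.2 − (17.5) = -5.3
Flux ratio = 10^(−0.4 Δm) = 10^(−0.4 × -5.3) = 10^2.120 = 131.8

F_A/F_B ≈ 132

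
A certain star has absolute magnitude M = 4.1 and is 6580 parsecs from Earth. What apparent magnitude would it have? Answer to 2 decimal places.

m = M + 5 log₁₀ d − 5 = 4.1 + 5·3.8182 − 5 = 18.191

m ≈ 18.19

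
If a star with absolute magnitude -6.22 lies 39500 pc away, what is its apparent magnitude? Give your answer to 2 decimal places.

m = M + 5 log₁₀ d − 5 = -6.22 + 5·4.5966 − 5 = 11.763

m ≈ 11.76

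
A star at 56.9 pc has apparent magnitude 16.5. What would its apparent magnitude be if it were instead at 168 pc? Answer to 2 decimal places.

m ≈ 18.85

Flux ∝ 1/d², so Δm = 5 log₁₀(d₂/d₁) = 5 log₁₀(168/56.9) = 2.351
m₂ = m₁ + Δm = 16.5 + (2.351) = 18.851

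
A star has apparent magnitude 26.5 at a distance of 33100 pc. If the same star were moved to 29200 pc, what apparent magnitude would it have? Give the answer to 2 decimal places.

Flux ∝ 1/d², so Δm = 5 log₁₀(d₂/d₁) = 5 log₁₀(29200/33100) = -0.272
m₂ = m₁ + Δm = 26.5 + (-0.272) = 26.228

m ≈ 26.23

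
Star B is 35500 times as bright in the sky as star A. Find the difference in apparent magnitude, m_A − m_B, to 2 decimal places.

m_A − m_B ≈ 11.38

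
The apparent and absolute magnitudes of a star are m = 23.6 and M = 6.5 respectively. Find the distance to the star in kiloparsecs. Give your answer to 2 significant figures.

d ≈ 26 kpc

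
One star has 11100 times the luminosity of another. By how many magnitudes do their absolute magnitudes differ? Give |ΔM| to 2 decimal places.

|ΔM| ≈ 10.11

Pogson: ΔM = −2.5 log₁₀(ratio) = −2.5 log₁₀(11100) = −2.5 × 4.0453 = -10.113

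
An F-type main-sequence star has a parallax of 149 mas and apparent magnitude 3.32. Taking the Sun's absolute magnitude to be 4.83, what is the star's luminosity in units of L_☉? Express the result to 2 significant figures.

L/L_☉ ≈ 1.8

d = 1/p = 1000/149 mas = 6.711 pc
M = m − 5 log₁₀ d + 5 = 3.32 − 5·0.8268 + 5 = 4.186
M − M_☉ = 4.186 − 4.83 = -0.644
L/L_☉ = 10^(−0.4 × -0.644) = 1.810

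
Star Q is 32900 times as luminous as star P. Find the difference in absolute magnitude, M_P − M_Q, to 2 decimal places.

M_P − M_Q ≈ 11.29

Pogson: ΔM = −2.5 log₁₀(ratio) = −2.5 log₁₀(32900) = −2.5 × 4.5172 = -11.293
Star Q is brighter so has the smaller magnitude: M_P − M_Q is positive.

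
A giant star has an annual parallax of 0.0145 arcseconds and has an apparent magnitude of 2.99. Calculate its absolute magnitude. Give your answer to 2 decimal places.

M ≈ -1.20

d = 1/p = 1/0.0145″ = 68.97 pc
5 log₁₀(d/10 pc) = 5 log₁₀(68.97) − 5 = 4.193
M = m − 5 log₁₀(d/10) = 2.99 − 4.193 = -1.203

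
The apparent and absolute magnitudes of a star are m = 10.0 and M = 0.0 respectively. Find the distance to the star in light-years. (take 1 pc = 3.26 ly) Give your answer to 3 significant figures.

d ≈ 3260 ly

Distance modulus: m − M = 10.0 − (0.0) = 10.000
m − M = 5 log₁₀ d − 5
log₁₀ d = (m − M)/5 + 1 = 3.0000
d = 10^3.0000 = 1000 pc
= 3260 ly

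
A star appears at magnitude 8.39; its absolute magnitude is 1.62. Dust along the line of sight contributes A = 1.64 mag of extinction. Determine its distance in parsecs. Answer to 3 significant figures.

m − M = 5 log₁₀(d/10 pc) + A  ⇒  8.39 − (1.62) − 1.64 = 5 log₁₀(d/10)
5.130 = 5 log₁₀(d/10)
log₁₀ d = (m − M − A)/5 + 1 = 2.0260
d = 10^2.0260 = 106.2 pc

d ≈ 106 pc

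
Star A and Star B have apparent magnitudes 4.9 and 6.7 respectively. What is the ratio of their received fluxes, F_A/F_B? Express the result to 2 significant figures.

Magnitude difference = -1.8
Flux ratio = 10^(−0.4 Δm) = 10^(−0.4 × -1.8) = 10^0.720 = 5.248

F_A/F_B ≈ 5.2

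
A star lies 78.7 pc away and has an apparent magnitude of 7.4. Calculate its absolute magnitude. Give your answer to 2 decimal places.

M ≈ 2.92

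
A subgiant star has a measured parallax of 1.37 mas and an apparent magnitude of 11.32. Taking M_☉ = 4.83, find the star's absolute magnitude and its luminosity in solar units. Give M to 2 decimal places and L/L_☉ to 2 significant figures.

M ≈ 2.00; L/L_☉ ≈ 14

d = 1/p = 1000/1.37 mas = 729.9 pc
M = m − 5 log₁₀ d + 5 = 11.32 − 5·2.8633 + 5 = 2.004
M − M_☉ = 2.004 − 4.83 = -2.826
L/L_☉ = 10^(−0.4 × -2.826) = 13.51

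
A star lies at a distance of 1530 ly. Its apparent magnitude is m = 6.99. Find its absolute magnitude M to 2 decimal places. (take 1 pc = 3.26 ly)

d = 1530 ly / 3.26 = 469.3 pc
5 log₁₀(d/10 pc) = 5 log₁₀(469.3) − 5 = 8.357
M = m − 5 log₁₀(d/10) = 6.99 − 8.357 = -1.367

M ≈ -1.37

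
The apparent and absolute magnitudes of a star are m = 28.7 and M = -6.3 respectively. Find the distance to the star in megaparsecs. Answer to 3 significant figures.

d ≈ 100 Mpc

Distance modulus: m − M = 28.7 − (-6.3) = 35.000
m − M = 5 log₁₀ d − 5
log₁₀ d = (m − M)/5 + 1 = 8.0000
d = 10^8.0000 = 1.000×10^8 pc
= 100.0 Mpc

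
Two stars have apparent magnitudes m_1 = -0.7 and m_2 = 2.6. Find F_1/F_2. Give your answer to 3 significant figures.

Δm = -0.7 − (2.6) = -3.3
Flux ratio = 10^(−0.4 Δm) = 10^(−0.4 × -3.3) = 10^1.320 = 20.89

F_1/F_2 ≈ 20.9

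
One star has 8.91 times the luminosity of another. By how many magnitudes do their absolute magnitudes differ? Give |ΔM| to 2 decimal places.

|ΔM| ≈ 2.37

Pogson: ΔM = −2.5 log₁₀(ratio) = −2.5 log₁₀(8.91) = −2.5 × 0.9499 = -2.375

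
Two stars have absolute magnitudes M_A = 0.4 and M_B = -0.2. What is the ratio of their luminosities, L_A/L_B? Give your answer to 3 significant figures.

ΔM = M_A − M_B = 0.6
L_A/L_B = 10^(−0.4 ΔM) = 10^-0.240 = 0.5754

L_A/L_B ≈ 0.575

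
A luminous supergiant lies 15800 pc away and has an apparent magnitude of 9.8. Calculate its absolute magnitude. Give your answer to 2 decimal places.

M ≈ -6.19

5 log₁₀(d/10 pc) = 5 log₁₀(15800) − 5 = 15.993
M = m − 5 log₁₀(d/10) = 9.8 − 15.993 = -6.193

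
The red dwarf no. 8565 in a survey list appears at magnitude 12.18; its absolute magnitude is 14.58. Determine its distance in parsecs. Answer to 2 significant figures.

d ≈ 3.3 pc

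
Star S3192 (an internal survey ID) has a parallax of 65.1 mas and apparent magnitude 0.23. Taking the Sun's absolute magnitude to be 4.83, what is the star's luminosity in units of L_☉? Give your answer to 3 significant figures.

d = 1/p = 1000/65.1 mas = 15.36 pc
M = m − 5 log₁₀ d + 5 = 0.23 − 5·1.1864 + 5 = -0.702
M − M_☉ = -0.702 − 4.83 = -5.532
L/L_☉ = 10^(−0.4 × -5.532) = 163.2

L/L_☉ ≈ 163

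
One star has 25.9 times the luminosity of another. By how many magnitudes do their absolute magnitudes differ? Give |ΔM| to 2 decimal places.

|ΔM| ≈ 3.53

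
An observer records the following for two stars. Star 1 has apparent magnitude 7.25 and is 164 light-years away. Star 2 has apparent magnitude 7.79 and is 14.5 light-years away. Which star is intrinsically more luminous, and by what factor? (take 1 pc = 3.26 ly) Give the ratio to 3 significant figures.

Star 1: d = 164 ly / 3.26 = 50.31 pc
Star 1: M = m − 5 log₁₀ d + 5 = 7.25 − 5·1.7016 + 5 = 3.742
Star 2: d = 14.5 ly / 3.26 = 4.448 pc
Star 2: M = m − 5 log₁₀ d + 5 = 7.79 − 5·0.6482 + 5 = 9.549
ΔM = M_1 − M_2 = 3.742 − (9.549) = -5.807; smaller M is more luminous → Star 1.
L ratio = 10^(0.4 |ΔM|) = 10^2.323 = 210.4

Star 1 is more luminous, by a factor of 210.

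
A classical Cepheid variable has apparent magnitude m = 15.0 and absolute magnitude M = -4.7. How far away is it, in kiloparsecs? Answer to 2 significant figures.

d ≈ 87 kpc

Distance modulus: m − M = 15.0 − (-4.7) = 19.700
m − M = 5 log₁₀ d − 5
log₁₀ d = (m − M)/5 + 1 = 4.9400
d = 10^4.9400 = 87100 pc
= 87.10 kpc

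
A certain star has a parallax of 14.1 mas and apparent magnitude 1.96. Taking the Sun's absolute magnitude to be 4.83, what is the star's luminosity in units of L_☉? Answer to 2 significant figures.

d = 1/p = 1000/14.1 mas = 70.92 pc
M = m − 5 log₁₀ d + 5 = 1.96 − 5·1.8508 + 5 = -2.294
M − M_☉ = -2.294 − 4.83 = -7.124
L/L_☉ = 10^(−0.4 × -7.124) = 707.2

L/L_☉ ≈ 710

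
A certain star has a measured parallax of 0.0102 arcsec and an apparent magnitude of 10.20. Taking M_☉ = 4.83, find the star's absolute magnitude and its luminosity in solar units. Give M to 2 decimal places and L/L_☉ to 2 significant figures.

d = 1/p = 1/0.0102″ = 98.04 pc
M = m − 5 log₁₀ d + 5 = 10.20 − 5·1.9914 + 5 = 5.243
M − M_☉ = 5.243 − 4.83 = 0.413
L/L_☉ = 10^(−0.4 × 0.413) = 0.6836

M ≈ 5.24; L/L_☉ ≈ 0.68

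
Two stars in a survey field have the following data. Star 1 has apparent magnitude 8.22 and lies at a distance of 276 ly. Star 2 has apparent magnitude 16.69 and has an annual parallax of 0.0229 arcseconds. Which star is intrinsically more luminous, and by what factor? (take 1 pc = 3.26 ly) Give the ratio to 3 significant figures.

Star 1 is more luminous, by a factor of 9180.

Star 1: d = 276 ly / 3.26 = 84.66 pc
Star 1: M = m − 5 log₁₀ d + 5 = 8.22 − 5·1.9277 + 5 = 3.582
Star 2: d = 1/p = 1/0.0229″ = 43.67 pc
Star 2: M = m − 5 log₁₀ d + 5 = 16.69 − 5·1.6402 + 5 = 13.489
ΔM = M_1 − M_2 = 3.582 − (13.489) = -9.908; smaller M is more luminous → Star 1.
L ratio = 10^(0.4 |ΔM|) = 10^3.963 = 9184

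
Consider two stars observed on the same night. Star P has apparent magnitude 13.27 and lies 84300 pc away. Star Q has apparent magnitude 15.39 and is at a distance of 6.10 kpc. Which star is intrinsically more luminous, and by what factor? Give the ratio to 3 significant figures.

Star P: M = m − 5 log₁₀ d + 5 = 13.27 − 5·4.9258 + 5 = -6.359
Star Q: d = 6.10 kpc = 6100 pc
Star Q: M = m − 5 log₁₀ d + 5 = 15.39 − 5·3.7853 + 5 = 1.463
ΔM = M_P − M_Q = -6.359 − (1.463) = -7.822; smaller M is more luminous → Star P.
L ratio = 10^(0.4 |ΔM|) = 10^3.129 = 1346

Star P is more luminous, by a factor of 1350.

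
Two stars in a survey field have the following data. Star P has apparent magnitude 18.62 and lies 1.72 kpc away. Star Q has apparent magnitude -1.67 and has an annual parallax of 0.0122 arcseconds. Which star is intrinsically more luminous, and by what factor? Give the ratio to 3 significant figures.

Star Q is more luminous, by a factor of 297000.

Star P: d = 1.72 kpc = 1720 pc
Star P: M = m − 5 log₁₀ d + 5 = 18.62 − 5·3.2355 + 5 = 7.442
Star Q: d = 1/p = 1/0.0122″ = 81.97 pc
Star Q: M = m − 5 log₁₀ d + 5 = -1.67 − 5·1.9136 + 5 = -6.238
ΔM = M_P − M_Q = 7.442 − (-6.238) = 13.681; smaller M is more luminous → Star Q.
L ratio = 10^(0.4 |ΔM|) = 10^5.472 = 296600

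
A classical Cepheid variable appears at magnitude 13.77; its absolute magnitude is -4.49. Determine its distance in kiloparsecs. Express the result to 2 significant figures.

d ≈ 45 kpc

Distance modulus: m − M = 13.77 − (-4.49) = 18.260
m − M = 5 log₁₀ d − 5
log₁₀ d = (m − M)/5 + 1 = 4.6520
d = 10^4.6520 = 44870 pc
= 44.87 kpc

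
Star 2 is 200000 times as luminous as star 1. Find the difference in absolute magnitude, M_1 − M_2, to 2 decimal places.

M_1 − M_2 ≈ 13.25

Pogson: ΔM = −2.5 log₁₀(ratio) = −2.5 log₁₀(200000) = −2.5 × 5.3010 = -13.253
Star 2 is brighter so has the smaller magnitude: M_1 − M_2 is positive.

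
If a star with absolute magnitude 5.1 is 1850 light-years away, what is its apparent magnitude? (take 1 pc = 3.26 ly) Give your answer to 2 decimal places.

m ≈ 13.87

d = 1850 ly / 3.26 = 567.5 pc
m = M + 5 log₁₀ d − 5 = 5.1 + 5·2.7540 − 5 = 13.870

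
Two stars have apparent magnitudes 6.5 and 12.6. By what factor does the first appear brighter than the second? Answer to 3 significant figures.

275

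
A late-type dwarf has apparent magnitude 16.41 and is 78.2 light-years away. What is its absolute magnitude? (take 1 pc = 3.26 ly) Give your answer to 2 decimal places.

M ≈ 14.51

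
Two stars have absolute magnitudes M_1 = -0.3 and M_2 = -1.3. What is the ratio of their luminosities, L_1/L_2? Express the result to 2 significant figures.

ΔM = M_1 − M_2 = 1.0
L_1/L_2 = 10^(−0.4 ΔM) = 10^-0.400 = 0.3981

L_1/L_2 ≈ 0.40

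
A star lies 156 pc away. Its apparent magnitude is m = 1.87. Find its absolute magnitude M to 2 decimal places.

M ≈ -4.10

5 log₁₀(d/10 pc) = 5 log₁₀(156.0) − 5 = 5.966
M = m − 5 log₁₀(d/10) = 1.87 − 5.966 = -4.096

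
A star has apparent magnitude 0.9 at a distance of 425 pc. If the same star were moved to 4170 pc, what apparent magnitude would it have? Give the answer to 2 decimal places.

m ≈ 5.86

Flux ∝ 1/d², so Δm = 5 log₁₀(d₂/d₁) = 5 log₁₀(4170/425) = 4.959
m₂ = m₁ + Δm = 0.9 + (4.959) = 5.859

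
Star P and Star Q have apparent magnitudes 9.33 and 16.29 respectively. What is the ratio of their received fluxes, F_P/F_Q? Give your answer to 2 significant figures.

Magnitude difference = -6.96
Flux ratio = 10^(−0.4 Δm) = 10^(−0.4 × -6.96) = 10^2.784 = 608.1

F_P/F_Q ≈ 610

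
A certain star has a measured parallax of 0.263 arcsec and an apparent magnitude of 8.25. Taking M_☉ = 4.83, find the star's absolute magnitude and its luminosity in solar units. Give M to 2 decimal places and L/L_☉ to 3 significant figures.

M ≈ 10.35; L/L_☉ ≈ 6.20×10^-3

d = 1/p = 1/0.263″ = 3.802 pc
M = m − 5 log₁₀ d + 5 = 8.25 − 5·0.5800 + 5 = 10.350
M − M_☉ = 10.350 − 4.83 = 5.520
L/L_☉ = 10^(−0.4 × 5.520) = 6.196×10^-3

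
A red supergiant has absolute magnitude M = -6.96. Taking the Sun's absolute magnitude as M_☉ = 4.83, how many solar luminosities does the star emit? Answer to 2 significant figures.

L/L_☉ ≈ 52000

M − M_☉ = -6.96 − 4.83 = -11.790
L/L_☉ = 10^(−0.4 (M − M_☉)) = 10^4.716 = 52000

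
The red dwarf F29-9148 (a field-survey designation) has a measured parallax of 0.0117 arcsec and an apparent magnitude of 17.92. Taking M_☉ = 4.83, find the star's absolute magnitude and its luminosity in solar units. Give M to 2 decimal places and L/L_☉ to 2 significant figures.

M ≈ 13.26; L/L_☉ ≈ 4.2×10^-4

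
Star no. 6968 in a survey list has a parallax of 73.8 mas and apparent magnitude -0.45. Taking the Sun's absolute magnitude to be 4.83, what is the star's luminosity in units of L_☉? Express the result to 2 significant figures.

L/L_☉ ≈ 240

d = 1/p = 1000/73.8 mas = 13.55 pc
M = m − 5 log₁₀ d + 5 = -0.45 − 5·1.1319 + 5 = -1.110
M − M_☉ = -1.110 − 4.83 = -5.940
L/L_☉ = 10^(−0.4 × -5.940) = 237.6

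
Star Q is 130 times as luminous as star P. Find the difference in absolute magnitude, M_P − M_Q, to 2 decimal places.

M_P − M_Q ≈ 5.28

Pogson: ΔM = −2.5 log₁₀(ratio) = −2.5 log₁₀(130) = −2.5 × 2.1139 = -5.285
Star Q is brighter so has the smaller magnitude: M_P − M_Q is positive.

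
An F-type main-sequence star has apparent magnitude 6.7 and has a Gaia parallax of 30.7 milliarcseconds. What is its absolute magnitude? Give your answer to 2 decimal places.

M ≈ 4.14

p = 30.7 mas = 0.0307″ → d = 1/p = 32.57 pc
5 log₁₀(d/10 pc) = 5 log₁₀(32.57) − 5 = 2.564
M = m − 5 log₁₀(d/10) = 6.7 − 2.564 = 4.136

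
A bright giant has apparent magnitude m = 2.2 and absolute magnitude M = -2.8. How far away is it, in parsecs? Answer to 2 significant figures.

d ≈ 100 pc

μ = m − M = 5.000
m − M = 5 log₁₀ d − 5
log₁₀ d = (m − M)/5 + 1 = 2.0000
d = 10^2.0000 = 100.0 pc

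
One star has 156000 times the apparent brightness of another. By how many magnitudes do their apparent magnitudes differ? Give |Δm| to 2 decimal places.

|Δm| ≈ 12.98

Pogson: Δm = −2.5 log₁₀(ratio) = −2.5 log₁₀(156000) = −2.5 × 5.1931 = -12.983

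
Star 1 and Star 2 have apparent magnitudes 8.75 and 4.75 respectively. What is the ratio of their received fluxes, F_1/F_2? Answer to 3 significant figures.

Magnitude difference = 4.00
Flux ratio = 10^(−0.4 Δm) = 10^(−0.4 × 4.00) = 10^-1.600 = 0.02512

F_1/F_2 ≈ 0.0251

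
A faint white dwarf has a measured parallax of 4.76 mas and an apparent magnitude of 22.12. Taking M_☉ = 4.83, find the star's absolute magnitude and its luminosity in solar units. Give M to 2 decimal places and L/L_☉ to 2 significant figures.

d = 1/p = 1000/4.76 mas = 210.1 pc
M = m − 5 log₁₀ d + 5 = 22.12 − 5·2.3224 + 5 = 15.508
M − M_☉ = 15.508 − 4.83 = 10.678
L/L_☉ = 10^(−0.4 × 10.678) = 5.355×10^-5

M ≈ 15.51; L/L_☉ ≈ 5.4×10^-5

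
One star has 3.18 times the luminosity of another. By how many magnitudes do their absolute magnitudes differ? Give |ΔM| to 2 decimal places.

Pogson: ΔM = −2.5 log₁₀(ratio) = −2.5 log₁₀(3.18) = −2.5 × 0.5024 = -1.256

|ΔM| ≈ 1.26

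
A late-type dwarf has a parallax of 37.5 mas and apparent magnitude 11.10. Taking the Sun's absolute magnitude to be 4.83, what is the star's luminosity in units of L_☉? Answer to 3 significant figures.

L/L_☉ ≈ 0.0221

d = 1/p = 1000/37.5 mas = 26.67 pc
M = m − 5 log₁₀ d + 5 = 11.10 − 5·1.4260 + 5 = 8.970
M − M_☉ = 8.970 − 4.83 = 4.140
L/L_☉ = 10^(−0.4 × 4.140) = 0.02208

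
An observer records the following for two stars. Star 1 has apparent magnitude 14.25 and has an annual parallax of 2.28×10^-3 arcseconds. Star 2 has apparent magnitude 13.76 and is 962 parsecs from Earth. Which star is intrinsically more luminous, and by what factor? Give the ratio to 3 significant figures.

Star 1: d = 1/p = 1/2.28×10^-3″ = 438.6 pc
Star 1: M = m − 5 log₁₀ d + 5 = 14.25 − 5·2.6421 + 5 = 6.040
Star 2: M = m − 5 log₁₀ d + 5 = 13.76 − 5·2.9832 + 5 = 3.844
ΔM = M_1 − M_2 = 6.040 − (3.844) = 2.196; smaller M is more luminous → Star 2.
L ratio = 10^(0.4 |ΔM|) = 10^0.878 = 7.555

Star 2 is more luminous, by a factor of 7.55.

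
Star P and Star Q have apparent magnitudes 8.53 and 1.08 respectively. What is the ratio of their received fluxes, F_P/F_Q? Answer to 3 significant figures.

Magnitude difference = 7.45
Flux ratio = 10^(−0.4 Δm) = 10^(−0.4 × 7.45) = 10^-2.980 = 1.047×10^-3

F_P/F_Q ≈ 1.05×10^-3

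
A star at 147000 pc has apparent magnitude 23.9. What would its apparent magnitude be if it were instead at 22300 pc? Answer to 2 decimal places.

m ≈ 19.80

Flux ∝ 1/d², so Δm = 5 log₁₀(d₂/d₁) = 5 log₁₀(22300/147000) = -4.095
m₂ = m₁ + Δm = 23.9 + (-4.095) = 19.805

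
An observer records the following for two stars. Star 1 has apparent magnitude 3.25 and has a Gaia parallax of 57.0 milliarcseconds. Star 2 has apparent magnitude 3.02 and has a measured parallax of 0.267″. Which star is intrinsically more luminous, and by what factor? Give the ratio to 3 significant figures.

Star 1 is more luminous, by a factor of 17.8.

Star 1: p = 57.0 mas = 0.0570″ → d = 1/p = 17.54 pc
Star 1: M = m − 5 log₁₀ d + 5 = 3.25 − 5·1.2441 + 5 = 2.029
Star 2: d = 1/p = 1/0.267″ = 3.745 pc
Star 2: M = m − 5 log₁₀ d + 5 = 3.02 − 5·0.5735 + 5 = 5.153
ΔM = M_1 − M_2 = 2.029 − (5.153) = -3.123; smaller M is more luminous → Star 1.
L ratio = 10^(0.4 |ΔM|) = 10^1.249 = 17.75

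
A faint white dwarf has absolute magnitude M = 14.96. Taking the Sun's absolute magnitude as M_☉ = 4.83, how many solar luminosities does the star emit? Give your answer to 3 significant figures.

L/L_☉ ≈ 8.87×10^-5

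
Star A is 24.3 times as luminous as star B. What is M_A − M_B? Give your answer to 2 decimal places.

Pogson: ΔM = −2.5 log₁₀(ratio) = −2.5 log₁₀(24.3) = −2.5 × 1.3856 = -3.464
Star A is brighter, so it has the smaller magnitude: the difference is negative.

M_A − M_B ≈ -3.46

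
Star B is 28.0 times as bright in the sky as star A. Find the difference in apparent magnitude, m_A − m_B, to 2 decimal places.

m_A − m_B ≈ 3.62

Pogson: Δm = −2.5 log₁₀(ratio) = −2.5 log₁₀(28.0) = −2.5 × 1.4472 = -3.618
Star B is brighter so has the smaller magnitude: m_A − m_B is positive.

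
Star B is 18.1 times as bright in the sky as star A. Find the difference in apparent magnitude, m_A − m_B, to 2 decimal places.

m_A − m_B ≈ 3.14

Pogson: Δm = −2.5 log₁₀(ratio) = −2.5 log₁₀(18.1) = −2.5 × 1.2577 = -3.144
Star B is brighter so has the smaller magnitude: m_A − m_B is positive.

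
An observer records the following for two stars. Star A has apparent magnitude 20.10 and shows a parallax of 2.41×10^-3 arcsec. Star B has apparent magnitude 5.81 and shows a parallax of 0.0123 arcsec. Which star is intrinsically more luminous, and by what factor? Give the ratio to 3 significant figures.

Star A: d = 1/p = 1/2.41×10^-3″ = 414.9 pc
Star A: M = m − 5 log₁₀ d + 5 = 20.10 − 5·2.6180 + 5 = 12.010
Star B: d = 1/p = 1/0.0123″ = 81.30 pc
Star B: M = m − 5 log₁₀ d + 5 = 5.81 − 5·1.9101 + 5 = 1.260
ΔM = M_A − M_B = 12.010 − (1.260) = 10.751; smaller M is more luminous → Star B.
L ratio = 10^(0.4 |ΔM|) = 10^4.300 = 19960

Star B is more luminous, by a factor of 20000.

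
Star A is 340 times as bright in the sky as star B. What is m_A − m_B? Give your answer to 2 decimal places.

m_A − m_B ≈ -6.33

Pogson: Δm = −2.5 log₁₀(ratio) = −2.5 log₁₀(340) = −2.5 × 2.5315 = -6.329
Star A is brighter, so it has the smaller magnitude: the difference is negative.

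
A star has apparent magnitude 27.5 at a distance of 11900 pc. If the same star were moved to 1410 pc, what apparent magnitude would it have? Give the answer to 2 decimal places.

m ≈ 22.87

Flux ∝ 1/d², so Δm = 5 log₁₀(d₂/d₁) = 5 log₁₀(1410/11900) = -4.632
m₂ = m₁ + Δm = 27.5 + (-4.632) = 22.868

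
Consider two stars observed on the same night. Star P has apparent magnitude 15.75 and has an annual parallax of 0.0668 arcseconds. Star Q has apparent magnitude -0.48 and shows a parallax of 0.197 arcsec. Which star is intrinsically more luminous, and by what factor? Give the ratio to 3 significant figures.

Star P: d = 1/p = 1/0.0668″ = 14.97 pc
Star P: M = m − 5 log₁₀ d + 5 = 15.75 − 5·1.1752 + 5 = 14.874
Star Q: d = 1/p = 1/0.197″ = 5.076 pc
Star Q: M = m − 5 log₁₀ d + 5 = -0.48 − 5·0.7055 + 5 = 0.992
ΔM = M_P − M_Q = 14.874 − (0.992) = 13.882; smaller M is more luminous → Star Q.
L ratio = 10^(0.4 |ΔM|) = 10^5.553 = 357000

Star Q is more luminous, by a factor of 357000.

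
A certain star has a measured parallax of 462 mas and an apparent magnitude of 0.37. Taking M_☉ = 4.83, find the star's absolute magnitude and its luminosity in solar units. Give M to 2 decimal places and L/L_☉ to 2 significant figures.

M ≈ 3.69; L/L_☉ ≈ 2.8

d = 1/p = 1000/462 mas = 2.165 pc
M = m − 5 log₁₀ d + 5 = 0.37 − 5·0.3354 + 5 = 3.693
M − M_☉ = 3.693 − 4.83 = -1.137
L/L_☉ = 10^(−0.4 × -1.137) = 2.849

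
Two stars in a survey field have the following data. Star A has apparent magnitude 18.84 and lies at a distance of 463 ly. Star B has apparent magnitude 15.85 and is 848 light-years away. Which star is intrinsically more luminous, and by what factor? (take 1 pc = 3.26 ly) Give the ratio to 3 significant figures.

Star A: d = 463 ly / 3.26 = 142.0 pc
Star A: M = m − 5 log₁₀ d + 5 = 18.84 − 5·2.1524 + 5 = 13.078
Star B: d = 848 ly / 3.26 = 260.1 pc
Star B: M = m − 5 log₁₀ d + 5 = 15.85 − 5·2.4152 + 5 = 8.774
ΔM = M_A − M_B = 13.078 − (8.774) = 4.304; smaller M is more luminous → Star B.
L ratio = 10^(0.4 |ΔM|) = 10^1.722 = 52.68

Star B is more luminous, by a factor of 52.7.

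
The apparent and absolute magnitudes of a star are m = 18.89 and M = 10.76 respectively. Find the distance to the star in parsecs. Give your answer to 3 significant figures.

μ = m − M = 8.130
m − M = 5 log₁₀ d − 5
log₁₀ d = (m − M)/5 + 1 = 2.6260
d = 10^2.6260 = 422.7 pc

d ≈ 423 pc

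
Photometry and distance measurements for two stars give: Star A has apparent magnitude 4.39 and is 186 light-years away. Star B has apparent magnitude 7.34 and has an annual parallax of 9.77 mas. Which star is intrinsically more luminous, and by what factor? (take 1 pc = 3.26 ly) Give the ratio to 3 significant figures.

Star A: d = 186 ly / 3.26 = 57.06 pc
Star A: M = m − 5 log₁₀ d + 5 = 4.39 − 5·1.7563 + 5 = 0.609
Star B: p = 9.77 mas = 9.77×10^-3″ → d = 1/p = 102.4 pc
Star B: M = m − 5 log₁₀ d + 5 = 7.34 − 5·2.0101 + 5 = 2.289
ΔM = M_A − M_B = 0.609 − (2.289) = -1.681; smaller M is more luminous → Star A.
L ratio = 10^(0.4 |ΔM|) = 10^0.672 = 4.703

Star A is more luminous, by a factor of 4.70.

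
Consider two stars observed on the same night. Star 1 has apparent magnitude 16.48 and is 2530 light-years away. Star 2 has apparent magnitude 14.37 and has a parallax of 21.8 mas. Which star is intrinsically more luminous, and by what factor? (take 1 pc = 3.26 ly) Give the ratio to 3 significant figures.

Star 1 is more luminous, by a factor of 41.0.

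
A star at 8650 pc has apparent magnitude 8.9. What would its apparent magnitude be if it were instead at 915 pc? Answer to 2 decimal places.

Flux ∝ 1/d², so Δm = 5 log₁₀(d₂/d₁) = 5 log₁₀(915/8650) = -4.878
m₂ = m₁ + Δm = 8.9 + (-4.878) = 4.022

m ≈ 4.02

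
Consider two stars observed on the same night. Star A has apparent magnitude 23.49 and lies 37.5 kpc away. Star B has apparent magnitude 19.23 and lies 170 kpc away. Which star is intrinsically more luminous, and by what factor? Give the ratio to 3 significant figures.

Star A: d = 37.5 kpc = 37500 pc
Star A: M = m − 5 log₁₀ d + 5 = 23.49 − 5·4.5740 + 5 = 5.620
Star B: d = 170 kpc = 170000 pc
Star B: M = m − 5 log₁₀ d + 5 = 19.23 − 5·5.2304 + 5 = -1.922
ΔM = M_A − M_B = 5.620 − (-1.922) = 7.542; smaller M is more luminous → Star B.
L ratio = 10^(0.4 |ΔM|) = 10^3.017 = 1040

Star B is more luminous, by a factor of 1040.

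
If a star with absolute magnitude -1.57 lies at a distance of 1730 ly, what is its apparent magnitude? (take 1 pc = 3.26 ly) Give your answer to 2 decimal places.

d = 1730 ly / 3.26 = 530.7 pc
m = M + 5 log₁₀ d − 5 = -1.57 + 5·2.7248 − 5 = 7.054

m ≈ 7.05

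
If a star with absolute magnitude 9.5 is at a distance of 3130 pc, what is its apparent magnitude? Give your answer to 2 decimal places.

m = M + 5 log₁₀ d − 5 = 9.5 + 5·3.4955 − 5 = 21.978

m ≈ 21.98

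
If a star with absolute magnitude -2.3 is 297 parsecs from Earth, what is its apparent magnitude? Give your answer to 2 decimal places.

m = M + 5 log₁₀ d − 5 = -2.3 + 5·2.4728 − 5 = 5.064

m ≈ 5.06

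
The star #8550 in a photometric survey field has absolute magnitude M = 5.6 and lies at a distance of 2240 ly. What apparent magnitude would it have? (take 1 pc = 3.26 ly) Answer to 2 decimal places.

m ≈ 14.79

d = 2240 ly / 3.26 = 687.1 pc
m = M + 5 log₁₀ d − 5 = 5.6 + 5·2.8370 − 5 = 14.785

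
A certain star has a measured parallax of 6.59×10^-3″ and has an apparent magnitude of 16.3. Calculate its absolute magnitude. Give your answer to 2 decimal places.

M ≈ 10.39

d = 1/p = 1/6.59×10^-3″ = 151.7 pc
5 log₁₀(d/10 pc) = 5 log₁₀(151.7) − 5 = 5.906
M = m − 5 log₁₀(d/10) = 16.3 − 5.906 = 10.394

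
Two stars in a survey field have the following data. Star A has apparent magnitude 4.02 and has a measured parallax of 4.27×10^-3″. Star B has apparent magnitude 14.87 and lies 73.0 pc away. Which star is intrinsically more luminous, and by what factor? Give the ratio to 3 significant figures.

Star A: d = 1/p = 1/4.27×10^-3″ = 234.2 pc
Star A: M = m − 5 log₁₀ d + 5 = 4.02 − 5·2.3696 + 5 = -2.828
Star B: M = m − 5 log₁₀ d + 5 = 14.87 − 5·1.8633 + 5 = 10.553
ΔM = M_A − M_B = -2.828 − (10.553) = -13.381; smaller M is more luminous → Star A.
L ratio = 10^(0.4 |ΔM|) = 10^5.352 = 225200

Star A is more luminous, by a factor of 225000.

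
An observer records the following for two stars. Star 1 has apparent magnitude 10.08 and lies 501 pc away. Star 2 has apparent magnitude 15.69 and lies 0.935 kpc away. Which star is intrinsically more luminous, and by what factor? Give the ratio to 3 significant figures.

Star 1: M = m − 5 log₁₀ d + 5 = 10.08 − 5·2.6998 + 5 = 1.581
Star 2: d = 0.935 kpc = 935.0 pc
Star 2: M = m − 5 log₁₀ d + 5 = 15.69 − 5·2.9708 + 5 = 5.836
ΔM = M_1 − M_2 = 1.581 − (5.836) = -4.255; smaller M is more luminous → Star 1.
L ratio = 10^(0.4 |ΔM|) = 10^1.702 = 50.36

Star 1 is more luminous, by a factor of 50.4.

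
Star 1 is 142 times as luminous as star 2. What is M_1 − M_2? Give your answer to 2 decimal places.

Pogson: ΔM = −2.5 log₁₀(ratio) = −2.5 log₁₀(142) = −2.5 × 2.1523 = -5.381
Star 1 is brighter, so it has the smaller magnitude: the difference is negative.

M_1 − M_2 ≈ -5.38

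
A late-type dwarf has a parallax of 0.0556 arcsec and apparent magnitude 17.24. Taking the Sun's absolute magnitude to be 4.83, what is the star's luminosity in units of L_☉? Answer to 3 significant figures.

L/L_☉ ≈ 3.51×10^-5

d = 1/p = 1/0.0556″ = 17.99 pc
M = m − 5 log₁₀ d + 5 = 17.24 − 5·1.2549 + 5 = 15.965
M − M_☉ = 15.965 − 4.83 = 11.135
L/L_☉ = 10^(−0.4 × 11.135) = 3.514×10^-5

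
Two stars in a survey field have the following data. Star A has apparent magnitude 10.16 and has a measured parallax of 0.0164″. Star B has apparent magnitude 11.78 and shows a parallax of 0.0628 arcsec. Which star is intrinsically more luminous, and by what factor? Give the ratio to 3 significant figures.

Star A: d = 1/p = 1/0.0164″ = 60.98 pc
Star A: M = m − 5 log₁₀ d + 5 = 10.16 − 5·1.7852 + 5 = 6.234
Star B: d = 1/p = 1/0.0628″ = 15.92 pc
Star B: M = m − 5 log₁₀ d + 5 = 11.78 − 5·1.2020 + 5 = 10.770
ΔM = M_A − M_B = 6.234 − (10.770) = -4.536; smaller M is more luminous → Star A.
L ratio = 10^(0.4 |ΔM|) = 10^1.814 = 65.20

Star A is more luminous, by a factor of 65.2.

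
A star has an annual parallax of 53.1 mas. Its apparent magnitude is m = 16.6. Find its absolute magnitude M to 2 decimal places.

p = 53.1 mas = 0.0531″ → d = 1/p = 18.83 pc
5 log₁₀(d/10 pc) = 5 log₁₀(18.83) − 5 = 1.375
M = m − 5 log₁₀(d/10) = 16.6 − 1.375 = 15.225

M ≈ 15.23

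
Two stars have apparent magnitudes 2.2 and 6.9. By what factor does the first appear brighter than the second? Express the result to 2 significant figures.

Magnitude difference = -4.7
Flux ratio = 10^(−0.4 Δm) = 10^(−0.4 × -4.7) = 10^1.880 = 75.86

76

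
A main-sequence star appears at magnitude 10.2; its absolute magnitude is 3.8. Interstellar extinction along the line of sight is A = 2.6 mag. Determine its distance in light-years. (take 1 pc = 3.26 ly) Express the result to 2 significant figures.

d ≈ 190 ly

m − M = 5 log₁₀(d/10 pc) + A  ⇒  10.2 − (3.8) − 2.6 = 5 log₁₀(d/10)
3.800 = 5 log₁₀(d/10)
log₁₀ d = (m − M − A)/5 + 1 = 1.7600
d = 10^1.7600 = 57.54 pc
= 187.6 ly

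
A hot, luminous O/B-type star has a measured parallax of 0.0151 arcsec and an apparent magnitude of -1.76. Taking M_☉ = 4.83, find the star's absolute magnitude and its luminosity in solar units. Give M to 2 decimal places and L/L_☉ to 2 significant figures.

M ≈ -5.87; L/L_☉ ≈ 19000

d = 1/p = 1/0.0151″ = 66.23 pc
M = m − 5 log₁₀ d + 5 = -1.76 − 5·1.8210 + 5 = -5.865
M − M_☉ = -5.865 − 4.83 = -10.695
L/L_☉ = 10^(−0.4 × -10.695) = 18970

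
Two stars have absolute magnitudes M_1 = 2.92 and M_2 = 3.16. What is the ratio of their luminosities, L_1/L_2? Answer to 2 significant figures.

ΔM = M_1 − M_2 = -0.24
L_1/L_2 = 10^(−0.4 ΔM) = 10^0.096 = 1.247

L_1/L_2 ≈ 1.2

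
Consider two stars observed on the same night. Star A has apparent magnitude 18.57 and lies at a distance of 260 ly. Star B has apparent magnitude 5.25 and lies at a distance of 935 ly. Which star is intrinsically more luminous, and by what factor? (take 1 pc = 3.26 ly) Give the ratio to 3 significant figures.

Star B is more luminous, by a factor of 2.75×10^6.

Star A: d = 260 ly / 3.26 = 79.75 pc
Star A: M = m − 5 log₁₀ d + 5 = 18.57 − 5·1.9018 + 5 = 14.061
Star B: d = 935 ly / 3.26 = 286.8 pc
Star B: M = m − 5 log₁₀ d + 5 = 5.25 − 5·2.4576 + 5 = -2.038
ΔM = M_A − M_B = 14.061 − (-2.038) = 16.099; smaller M is more luminous → Star B.
L ratio = 10^(0.4 |ΔM|) = 10^6.440 = 2.752×10^6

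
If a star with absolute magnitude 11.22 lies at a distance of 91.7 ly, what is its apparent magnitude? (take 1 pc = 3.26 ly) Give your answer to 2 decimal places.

d = 91.7 ly / 3.26 = 28.13 pc
m = M + 5 log₁₀ d − 5 = 11.22 + 5·1.4492 − 5 = 13.466

m ≈ 13.47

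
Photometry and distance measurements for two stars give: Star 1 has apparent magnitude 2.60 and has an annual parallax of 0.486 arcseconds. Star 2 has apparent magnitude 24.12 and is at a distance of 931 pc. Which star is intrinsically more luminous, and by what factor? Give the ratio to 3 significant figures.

Star 1 is more luminous, by a factor of 1980.

Star 1: d = 1/p = 1/0.486″ = 2.058 pc
Star 1: M = m − 5 log₁₀ d + 5 = 2.60 − 5·0.3134 + 5 = 6.033
Star 2: M = m − 5 log₁₀ d + 5 = 24.12 − 5·2.9689 + 5 = 14.275
ΔM = M_1 − M_2 = 6.033 − (14.275) = -8.242; smaller M is more luminous → Star 1.
L ratio = 10^(0.4 |ΔM|) = 10^3.297 = 1981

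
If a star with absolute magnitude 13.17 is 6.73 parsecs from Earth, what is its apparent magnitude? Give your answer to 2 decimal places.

m ≈ 12.31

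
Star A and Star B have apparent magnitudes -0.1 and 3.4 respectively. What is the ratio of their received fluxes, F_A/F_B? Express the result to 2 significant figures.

Magnitude difference = -3.5
Flux ratio = 10^(−0.4 Δm) = 10^(−0.4 × -3.5) = 10^1.400 = 25.12

F_A/F_B ≈ 25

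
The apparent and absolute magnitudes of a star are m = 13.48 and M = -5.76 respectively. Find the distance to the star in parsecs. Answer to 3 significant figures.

μ = m − M = 19.240
m − M = 5 log₁₀ d − 5
log₁₀ d = (m − M)/5 + 1 = 4.8480
d = 10^4.8480 = 70470 pc

d ≈ 70500 pc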